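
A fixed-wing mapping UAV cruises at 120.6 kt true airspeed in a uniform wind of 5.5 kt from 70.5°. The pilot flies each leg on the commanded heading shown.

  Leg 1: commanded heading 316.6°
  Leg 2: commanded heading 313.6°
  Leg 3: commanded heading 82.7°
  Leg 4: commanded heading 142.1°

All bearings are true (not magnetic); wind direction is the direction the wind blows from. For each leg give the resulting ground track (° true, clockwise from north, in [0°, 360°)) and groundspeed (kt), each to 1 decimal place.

Leg 1: track=314.3°, groundspeed=122.9 kt
Leg 2: track=311.3°, groundspeed=123.2 kt
Leg 3: track=83.3°, groundspeed=115.2 kt
Leg 4: track=144.6°, groundspeed=119.0 kt

Leg 1: heading 316.6°; drift -2.3° → track 314.3°, groundspeed 122.9 kt
Leg 2: heading 313.6°; drift -2.3° → track 311.3°, groundspeed 123.2 kt
Leg 3: heading 82.7°; drift +0.6° → track 83.3°, groundspeed 115.2 kt
Leg 4: heading 142.1°; drift +2.5° → track 144.6°, groundspeed 119.0 kt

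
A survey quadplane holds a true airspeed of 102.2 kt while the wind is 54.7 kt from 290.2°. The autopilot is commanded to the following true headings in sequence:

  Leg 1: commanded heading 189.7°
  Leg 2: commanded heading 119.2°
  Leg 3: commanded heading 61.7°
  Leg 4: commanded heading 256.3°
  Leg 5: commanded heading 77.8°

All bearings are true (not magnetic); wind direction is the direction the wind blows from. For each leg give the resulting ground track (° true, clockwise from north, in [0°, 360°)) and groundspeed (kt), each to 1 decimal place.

Leg 1: track=164.1°, groundspeed=124.4 kt
Leg 2: track=116.1°, groundspeed=156.5 kt
Leg 3: track=78.2°, groundspeed=144.4 kt
Leg 4: track=228.1°, groundspeed=64.5 kt
Leg 5: track=89.0°, groundspeed=151.3 kt

Leg 1: heading 189.7°; drift -25.6° → track 164.1°, groundspeed 124.4 kt
Leg 2: heading 119.2°; drift -3.1° → track 116.1°, groundspeed 156.5 kt
Leg 3: heading 61.7°; drift +16.5° → track 78.2°, groundspeed 144.4 kt
Leg 4: heading 256.3°; drift -28.2° → track 228.1°, groundspeed 64.5 kt
Leg 5: heading 77.8°; drift +11.2° → track 89.0°, groundspeed 151.3 kt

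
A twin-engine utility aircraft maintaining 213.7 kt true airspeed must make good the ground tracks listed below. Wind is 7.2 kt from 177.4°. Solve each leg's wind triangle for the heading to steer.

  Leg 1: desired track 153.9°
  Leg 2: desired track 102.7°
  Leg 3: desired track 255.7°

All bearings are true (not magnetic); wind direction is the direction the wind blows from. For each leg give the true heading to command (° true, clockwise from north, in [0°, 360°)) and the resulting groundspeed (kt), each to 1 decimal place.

Leg 1: desired track 153.9°; wind correction +0.8° → command heading 154.7°, groundspeed 207.1 kt
Leg 2: desired track 102.7°; wind correction +1.9° → command heading 104.6°, groundspeed 211.7 kt
Leg 3: desired track 255.7°; wind correction -1.9° → command heading 253.8°, groundspeed 212.1 kt

Leg 1: heading=154.7°, groundspeed=207.1 kt
Leg 2: heading=104.6°, groundspeed=211.7 kt
Leg 3: heading=253.8°, groundspeed=212.1 kt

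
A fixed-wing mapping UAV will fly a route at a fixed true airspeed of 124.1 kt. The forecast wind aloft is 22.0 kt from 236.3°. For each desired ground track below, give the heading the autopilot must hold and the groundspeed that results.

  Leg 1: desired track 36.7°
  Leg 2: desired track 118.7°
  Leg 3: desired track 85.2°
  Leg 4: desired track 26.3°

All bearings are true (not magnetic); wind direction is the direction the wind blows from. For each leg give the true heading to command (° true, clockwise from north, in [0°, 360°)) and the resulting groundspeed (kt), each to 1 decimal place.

Leg 1: heading=33.3°, groundspeed=144.6 kt
Leg 2: heading=127.7°, groundspeed=132.8 kt
Leg 3: heading=90.1°, groundspeed=142.9 kt
Leg 4: heading=21.2°, groundspeed=142.7 kt

Leg 1: desired track 36.7°; wind correction -3.4° → command heading 33.3°, groundspeed 144.6 kt
Leg 2: desired track 118.7°; wind correction +9.0° → command heading 127.7°, groundspeed 132.8 kt
Leg 3: desired track 85.2°; wind correction +4.9° → command heading 90.1°, groundspeed 142.9 kt
Leg 4: desired track 26.3°; wind correction -5.1° → command heading 21.2°, groundspeed 142.7 kt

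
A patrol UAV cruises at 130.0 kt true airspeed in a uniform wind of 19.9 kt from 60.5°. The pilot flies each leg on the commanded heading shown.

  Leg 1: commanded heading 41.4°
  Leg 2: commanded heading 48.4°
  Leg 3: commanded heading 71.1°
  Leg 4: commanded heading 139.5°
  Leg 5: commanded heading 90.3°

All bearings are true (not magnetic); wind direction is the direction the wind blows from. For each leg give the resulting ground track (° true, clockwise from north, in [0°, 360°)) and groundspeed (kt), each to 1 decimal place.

Leg 1: track=38.0°, groundspeed=111.4 kt
Leg 2: track=46.2°, groundspeed=110.6 kt
Leg 3: track=73.0°, groundspeed=110.5 kt
Leg 4: track=148.3°, groundspeed=127.7 kt
Leg 5: track=95.3°, groundspeed=113.2 kt

Leg 1: heading 41.4°; drift -3.4° → track 38.0°, groundspeed 111.4 kt
Leg 2: heading 48.4°; drift -2.2° → track 46.2°, groundspeed 110.6 kt
Leg 3: heading 71.1°; drift +1.9° → track 73.0°, groundspeed 110.5 kt
Leg 4: heading 139.5°; drift +8.8° → track 148.3°, groundspeed 127.7 kt
Leg 5: heading 90.3°; drift +5.0° → track 95.3°, groundspeed 113.2 kt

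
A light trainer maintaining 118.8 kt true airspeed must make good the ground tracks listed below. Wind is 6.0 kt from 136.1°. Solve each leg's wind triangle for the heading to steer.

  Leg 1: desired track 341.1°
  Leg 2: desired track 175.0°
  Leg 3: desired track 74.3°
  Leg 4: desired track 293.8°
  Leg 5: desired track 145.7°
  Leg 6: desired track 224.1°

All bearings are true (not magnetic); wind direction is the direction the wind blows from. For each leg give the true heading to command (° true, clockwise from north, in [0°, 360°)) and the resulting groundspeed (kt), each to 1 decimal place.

Leg 1: desired track 341.1°; wind correction +1.2° → command heading 342.3°, groundspeed 124.2 kt
Leg 2: desired track 175.0°; wind correction -1.8° → command heading 173.2°, groundspeed 114.1 kt
Leg 3: desired track 74.3°; wind correction +2.6° → command heading 76.9°, groundspeed 115.8 kt
Leg 4: desired track 293.8°; wind correction -1.1° → command heading 292.7°, groundspeed 124.3 kt
Leg 5: desired track 145.7°; wind correction -0.5° → command heading 145.2°, groundspeed 112.9 kt
Leg 6: desired track 224.1°; wind correction -2.9° → command heading 221.2°, groundspeed 118.4 kt

Leg 1: heading=342.3°, groundspeed=124.2 kt
Leg 2: heading=173.2°, groundspeed=114.1 kt
Leg 3: heading=76.9°, groundspeed=115.8 kt
Leg 4: heading=292.7°, groundspeed=124.3 kt
Leg 5: heading=145.2°, groundspeed=112.9 kt
Leg 6: heading=221.2°, groundspeed=118.4 kt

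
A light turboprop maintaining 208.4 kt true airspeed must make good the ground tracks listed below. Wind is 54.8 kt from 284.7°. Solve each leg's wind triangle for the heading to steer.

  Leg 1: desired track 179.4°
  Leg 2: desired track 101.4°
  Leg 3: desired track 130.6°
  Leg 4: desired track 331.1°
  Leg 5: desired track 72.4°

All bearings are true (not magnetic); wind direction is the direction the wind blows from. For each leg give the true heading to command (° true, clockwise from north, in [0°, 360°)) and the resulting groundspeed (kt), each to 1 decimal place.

Leg 1: desired track 179.4°; wind correction +14.7° → command heading 194.1°, groundspeed 216.0 kt
Leg 2: desired track 101.4°; wind correction -0.9° → command heading 100.5°, groundspeed 263.1 kt
Leg 3: desired track 130.6°; wind correction +6.6° → command heading 137.2°, groundspeed 256.3 kt
Leg 4: desired track 331.1°; wind correction -11.0° → command heading 320.1°, groundspeed 166.8 kt
Leg 5: desired track 72.4°; wind correction -8.1° → command heading 64.3°, groundspeed 252.7 kt

Leg 1: heading=194.1°, groundspeed=216.0 kt
Leg 2: heading=100.5°, groundspeed=263.1 kt
Leg 3: heading=137.2°, groundspeed=256.3 kt
Leg 4: heading=320.1°, groundspeed=166.8 kt
Leg 5: heading=64.3°, groundspeed=252.7 kt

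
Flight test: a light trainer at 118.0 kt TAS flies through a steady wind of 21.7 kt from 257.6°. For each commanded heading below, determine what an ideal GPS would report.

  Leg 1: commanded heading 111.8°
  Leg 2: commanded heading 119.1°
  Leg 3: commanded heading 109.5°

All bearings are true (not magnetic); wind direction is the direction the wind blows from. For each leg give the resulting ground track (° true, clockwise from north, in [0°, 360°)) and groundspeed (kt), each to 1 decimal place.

Leg 1: track=106.7°, groundspeed=136.5 kt
Leg 2: track=113.0°, groundspeed=135.0 kt
Leg 3: track=104.7°, groundspeed=136.9 kt

Leg 1: heading 111.8°; drift -5.1° → track 106.7°, groundspeed 136.5 kt
Leg 2: heading 119.1°; drift -6.1° → track 113.0°, groundspeed 135.0 kt
Leg 3: heading 109.5°; drift -4.8° → track 104.7°, groundspeed 136.9 kt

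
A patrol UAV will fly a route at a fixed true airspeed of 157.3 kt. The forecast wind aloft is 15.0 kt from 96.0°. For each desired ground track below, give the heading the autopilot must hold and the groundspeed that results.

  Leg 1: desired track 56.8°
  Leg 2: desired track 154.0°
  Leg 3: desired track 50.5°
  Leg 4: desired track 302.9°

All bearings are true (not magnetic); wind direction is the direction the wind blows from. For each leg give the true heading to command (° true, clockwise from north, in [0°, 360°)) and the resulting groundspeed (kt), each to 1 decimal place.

Leg 1: desired track 56.8°; wind correction +3.5° → command heading 60.3°, groundspeed 145.4 kt
Leg 2: desired track 154.0°; wind correction -4.6° → command heading 149.4°, groundspeed 148.8 kt
Leg 3: desired track 50.5°; wind correction +3.9° → command heading 54.4°, groundspeed 146.4 kt
Leg 4: desired track 302.9°; wind correction +2.5° → command heading 305.4°, groundspeed 170.5 kt

Leg 1: heading=60.3°, groundspeed=145.4 kt
Leg 2: heading=149.4°, groundspeed=148.8 kt
Leg 3: heading=54.4°, groundspeed=146.4 kt
Leg 4: heading=305.4°, groundspeed=170.5 kt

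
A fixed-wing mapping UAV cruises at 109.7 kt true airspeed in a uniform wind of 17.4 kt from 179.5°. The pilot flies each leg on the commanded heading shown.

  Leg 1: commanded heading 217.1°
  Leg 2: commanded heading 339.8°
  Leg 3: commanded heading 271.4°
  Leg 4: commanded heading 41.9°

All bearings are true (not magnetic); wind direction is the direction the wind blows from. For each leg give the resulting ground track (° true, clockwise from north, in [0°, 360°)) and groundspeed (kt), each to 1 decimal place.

Leg 1: track=223.4°, groundspeed=96.5 kt
Leg 2: track=342.5°, groundspeed=126.2 kt
Leg 3: track=280.4°, groundspeed=111.6 kt
Leg 4: track=36.4°, groundspeed=123.1 kt

Leg 1: heading 217.1°; drift +6.3° → track 223.4°, groundspeed 96.5 kt
Leg 2: heading 339.8°; drift +2.7° → track 342.5°, groundspeed 126.2 kt
Leg 3: heading 271.4°; drift +9.0° → track 280.4°, groundspeed 111.6 kt
Leg 4: heading 41.9°; drift -5.5° → track 36.4°, groundspeed 123.1 kt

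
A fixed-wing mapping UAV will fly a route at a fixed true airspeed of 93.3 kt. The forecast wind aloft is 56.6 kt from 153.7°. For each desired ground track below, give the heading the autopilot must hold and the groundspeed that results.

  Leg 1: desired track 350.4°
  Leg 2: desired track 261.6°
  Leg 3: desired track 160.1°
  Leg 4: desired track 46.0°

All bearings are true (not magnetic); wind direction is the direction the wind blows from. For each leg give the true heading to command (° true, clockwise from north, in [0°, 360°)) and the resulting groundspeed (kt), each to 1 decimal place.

Leg 1: heading=0.4°, groundspeed=146.1 kt
Leg 2: heading=226.3°, groundspeed=93.6 kt
Leg 3: heading=156.2°, groundspeed=36.8 kt
Leg 4: heading=81.3°, groundspeed=93.3 kt

Leg 1: desired track 350.4°; wind correction +10.0° → command heading 0.4°, groundspeed 146.1 kt
Leg 2: desired track 261.6°; wind correction -35.3° → command heading 226.3°, groundspeed 93.6 kt
Leg 3: desired track 160.1°; wind correction -3.9° → command heading 156.2°, groundspeed 36.8 kt
Leg 4: desired track 46.0°; wind correction +35.3° → command heading 81.3°, groundspeed 93.3 kt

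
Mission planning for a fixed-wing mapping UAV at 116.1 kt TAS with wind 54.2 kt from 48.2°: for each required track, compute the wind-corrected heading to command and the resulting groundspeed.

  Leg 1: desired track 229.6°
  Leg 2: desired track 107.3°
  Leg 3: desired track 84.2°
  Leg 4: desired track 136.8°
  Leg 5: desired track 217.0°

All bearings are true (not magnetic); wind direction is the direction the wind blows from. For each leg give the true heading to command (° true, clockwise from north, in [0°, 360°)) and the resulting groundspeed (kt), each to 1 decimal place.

Leg 1: heading=230.3°, groundspeed=170.3 kt
Leg 2: heading=83.7°, groundspeed=78.5 kt
Leg 3: heading=68.3°, groundspeed=67.8 kt
Leg 4: heading=109.0°, groundspeed=101.4 kt
Leg 5: heading=211.8°, groundspeed=168.8 kt

Leg 1: desired track 229.6°; wind correction +0.7° → command heading 230.3°, groundspeed 170.3 kt
Leg 2: desired track 107.3°; wind correction -23.6° → command heading 83.7°, groundspeed 78.5 kt
Leg 3: desired track 84.2°; wind correction -15.9° → command heading 68.3°, groundspeed 67.8 kt
Leg 4: desired track 136.8°; wind correction -27.8° → command heading 109.0°, groundspeed 101.4 kt
Leg 5: desired track 217.0°; wind correction -5.2° → command heading 211.8°, groundspeed 168.8 kt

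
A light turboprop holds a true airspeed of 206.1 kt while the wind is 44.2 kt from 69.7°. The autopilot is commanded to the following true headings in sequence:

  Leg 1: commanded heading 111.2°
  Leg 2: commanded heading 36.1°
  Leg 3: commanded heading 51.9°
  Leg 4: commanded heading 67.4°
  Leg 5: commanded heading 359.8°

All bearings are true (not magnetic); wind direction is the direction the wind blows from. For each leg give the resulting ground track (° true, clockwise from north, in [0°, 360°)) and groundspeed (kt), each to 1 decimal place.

Leg 1: heading 111.2°; drift +9.6° → track 120.8°, groundspeed 175.5 kt
Leg 2: heading 36.1°; drift -8.2° → track 27.9°, groundspeed 171.0 kt
Leg 3: heading 51.9°; drift -4.7° → track 47.2°, groundspeed 164.6 kt
Leg 4: heading 67.4°; drift -0.6° → track 66.8°, groundspeed 161.9 kt
Leg 5: heading 359.8°; drift -12.3° → track 347.5°, groundspeed 195.4 kt

Leg 1: track=120.8°, groundspeed=175.5 kt
Leg 2: track=27.9°, groundspeed=171.0 kt
Leg 3: track=47.2°, groundspeed=164.6 kt
Leg 4: track=66.8°, groundspeed=161.9 kt
Leg 5: track=347.5°, groundspeed=195.4 kt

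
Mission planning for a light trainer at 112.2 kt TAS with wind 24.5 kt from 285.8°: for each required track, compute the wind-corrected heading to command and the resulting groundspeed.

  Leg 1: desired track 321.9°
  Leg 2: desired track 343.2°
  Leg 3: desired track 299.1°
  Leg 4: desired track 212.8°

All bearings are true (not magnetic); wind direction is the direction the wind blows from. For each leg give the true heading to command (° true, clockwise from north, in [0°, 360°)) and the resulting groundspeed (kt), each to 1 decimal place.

Leg 1: heading=314.5°, groundspeed=91.5 kt
Leg 2: heading=332.6°, groundspeed=97.1 kt
Leg 3: heading=296.2°, groundspeed=88.2 kt
Leg 4: heading=224.9°, groundspeed=102.6 kt

Leg 1: desired track 321.9°; wind correction -7.4° → command heading 314.5°, groundspeed 91.5 kt
Leg 2: desired track 343.2°; wind correction -10.6° → command heading 332.6°, groundspeed 97.1 kt
Leg 3: desired track 299.1°; wind correction -2.9° → command heading 296.2°, groundspeed 88.2 kt
Leg 4: desired track 212.8°; wind correction +12.1° → command heading 224.9°, groundspeed 102.6 kt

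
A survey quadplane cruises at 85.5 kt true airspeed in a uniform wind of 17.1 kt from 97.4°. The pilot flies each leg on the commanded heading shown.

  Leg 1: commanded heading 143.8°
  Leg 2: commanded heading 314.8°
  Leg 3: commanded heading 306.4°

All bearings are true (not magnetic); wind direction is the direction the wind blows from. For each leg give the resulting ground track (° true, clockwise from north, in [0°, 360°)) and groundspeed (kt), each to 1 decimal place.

Leg 1: track=153.3°, groundspeed=74.7 kt
Leg 2: track=308.8°, groundspeed=99.6 kt
Leg 3: track=301.7°, groundspeed=100.8 kt

Leg 1: heading 143.8°; drift +9.5° → track 153.3°, groundspeed 74.7 kt
Leg 2: heading 314.8°; drift -6.0° → track 308.8°, groundspeed 99.6 kt
Leg 3: heading 306.4°; drift -4.7° → track 301.7°, groundspeed 100.8 kt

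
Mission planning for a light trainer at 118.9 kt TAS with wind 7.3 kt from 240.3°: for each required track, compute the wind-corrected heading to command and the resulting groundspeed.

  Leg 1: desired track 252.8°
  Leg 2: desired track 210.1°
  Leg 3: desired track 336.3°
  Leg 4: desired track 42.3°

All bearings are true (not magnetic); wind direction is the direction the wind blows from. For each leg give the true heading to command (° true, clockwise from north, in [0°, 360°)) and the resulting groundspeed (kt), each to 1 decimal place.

Leg 1: heading=252.0°, groundspeed=111.8 kt
Leg 2: heading=211.9°, groundspeed=112.5 kt
Leg 3: heading=332.8°, groundspeed=119.4 kt
Leg 4: heading=41.2°, groundspeed=125.8 kt

Leg 1: desired track 252.8°; wind correction -0.8° → command heading 252.0°, groundspeed 111.8 kt
Leg 2: desired track 210.1°; wind correction +1.8° → command heading 211.9°, groundspeed 112.5 kt
Leg 3: desired track 336.3°; wind correction -3.5° → command heading 332.8°, groundspeed 119.4 kt
Leg 4: desired track 42.3°; wind correction -1.1° → command heading 41.2°, groundspeed 125.8 kt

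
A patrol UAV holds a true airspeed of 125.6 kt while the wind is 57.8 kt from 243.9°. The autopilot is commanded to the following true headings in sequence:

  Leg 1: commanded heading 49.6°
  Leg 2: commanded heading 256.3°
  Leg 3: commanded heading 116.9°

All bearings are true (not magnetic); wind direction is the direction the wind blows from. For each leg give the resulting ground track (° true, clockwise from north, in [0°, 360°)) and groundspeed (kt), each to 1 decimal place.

Leg 1: heading 49.6°; drift +4.5° → track 54.1°, groundspeed 182.2 kt
Leg 2: heading 256.3°; drift +10.2° → track 266.5°, groundspeed 70.3 kt
Leg 3: heading 116.9°; drift -16.1° → track 100.8°, groundspeed 166.9 kt

Leg 1: track=54.1°, groundspeed=182.2 kt
Leg 2: track=266.5°, groundspeed=70.3 kt
Leg 3: track=100.8°, groundspeed=166.9 kt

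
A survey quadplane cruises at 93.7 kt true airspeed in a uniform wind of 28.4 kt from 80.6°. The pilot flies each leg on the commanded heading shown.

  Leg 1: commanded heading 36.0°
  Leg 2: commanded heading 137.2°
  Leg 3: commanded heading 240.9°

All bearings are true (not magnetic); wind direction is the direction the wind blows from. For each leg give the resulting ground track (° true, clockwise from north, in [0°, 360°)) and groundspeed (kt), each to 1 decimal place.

Leg 1: track=20.8°, groundspeed=76.1 kt
Leg 2: track=154.1°, groundspeed=81.6 kt
Leg 3: track=245.4°, groundspeed=120.8 kt

Leg 1: heading 36.0°; drift -15.2° → track 20.8°, groundspeed 76.1 kt
Leg 2: heading 137.2°; drift +16.9° → track 154.1°, groundspeed 81.6 kt
Leg 3: heading 240.9°; drift +4.5° → track 245.4°, groundspeed 120.8 kt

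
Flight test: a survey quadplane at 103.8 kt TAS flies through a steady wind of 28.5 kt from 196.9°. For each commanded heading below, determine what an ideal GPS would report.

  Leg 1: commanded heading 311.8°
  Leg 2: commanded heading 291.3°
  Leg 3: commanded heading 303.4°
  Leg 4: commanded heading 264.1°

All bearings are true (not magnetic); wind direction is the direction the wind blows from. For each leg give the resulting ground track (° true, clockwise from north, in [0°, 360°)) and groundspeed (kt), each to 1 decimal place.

Leg 1: track=324.4°, groundspeed=118.6 kt
Leg 2: track=306.3°, groundspeed=109.7 kt
Leg 3: track=317.1°, groundspeed=115.2 kt
Leg 4: track=279.9°, groundspeed=96.4 kt

Leg 1: heading 311.8°; drift +12.6° → track 324.4°, groundspeed 118.6 kt
Leg 2: heading 291.3°; drift +15.0° → track 306.3°, groundspeed 109.7 kt
Leg 3: heading 303.4°; drift +13.7° → track 317.1°, groundspeed 115.2 kt
Leg 4: heading 264.1°; drift +15.8° → track 279.9°, groundspeed 96.4 kt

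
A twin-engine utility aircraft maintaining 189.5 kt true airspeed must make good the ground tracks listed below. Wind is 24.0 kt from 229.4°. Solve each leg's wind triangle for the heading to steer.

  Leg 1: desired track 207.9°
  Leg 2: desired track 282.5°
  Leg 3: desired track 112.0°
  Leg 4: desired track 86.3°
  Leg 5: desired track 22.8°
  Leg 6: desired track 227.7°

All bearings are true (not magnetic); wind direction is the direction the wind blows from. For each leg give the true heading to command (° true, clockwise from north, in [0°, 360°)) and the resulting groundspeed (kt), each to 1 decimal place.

Leg 1: heading=210.6°, groundspeed=167.0 kt
Leg 2: heading=276.7°, groundspeed=174.1 kt
Leg 3: heading=118.5°, groundspeed=199.3 kt
Leg 4: heading=90.7°, groundspeed=208.1 kt
Leg 5: heading=19.5°, groundspeed=210.7 kt
Leg 6: heading=227.9°, groundspeed=165.5 kt

Leg 1: desired track 207.9°; wind correction +2.7° → command heading 210.6°, groundspeed 167.0 kt
Leg 2: desired track 282.5°; wind correction -5.8° → command heading 276.7°, groundspeed 174.1 kt
Leg 3: desired track 112.0°; wind correction +6.5° → command heading 118.5°, groundspeed 199.3 kt
Leg 4: desired track 86.3°; wind correction +4.4° → command heading 90.7°, groundspeed 208.1 kt
Leg 5: desired track 22.8°; wind correction -3.3° → command heading 19.5°, groundspeed 210.7 kt
Leg 6: desired track 227.7°; wind correction +0.2° → command heading 227.9°, groundspeed 165.5 kt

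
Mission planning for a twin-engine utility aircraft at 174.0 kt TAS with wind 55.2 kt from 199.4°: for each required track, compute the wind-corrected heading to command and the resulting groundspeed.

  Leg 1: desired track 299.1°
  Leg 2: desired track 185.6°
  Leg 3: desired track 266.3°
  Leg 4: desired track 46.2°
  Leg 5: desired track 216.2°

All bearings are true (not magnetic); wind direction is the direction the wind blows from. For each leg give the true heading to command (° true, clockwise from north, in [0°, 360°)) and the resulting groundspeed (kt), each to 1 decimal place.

Leg 1: heading=280.9°, groundspeed=174.6 kt
Leg 2: heading=189.9°, groundspeed=119.9 kt
Leg 3: heading=249.3°, groundspeed=144.8 kt
Leg 4: heading=54.4°, groundspeed=221.5 kt
Leg 5: heading=210.9°, groundspeed=120.4 kt

Leg 1: desired track 299.1°; wind correction -18.2° → command heading 280.9°, groundspeed 174.6 kt
Leg 2: desired track 185.6°; wind correction +4.3° → command heading 189.9°, groundspeed 119.9 kt
Leg 3: desired track 266.3°; wind correction -17.0° → command heading 249.3°, groundspeed 144.8 kt
Leg 4: desired track 46.2°; wind correction +8.2° → command heading 54.4°, groundspeed 221.5 kt
Leg 5: desired track 216.2°; wind correction -5.3° → command heading 210.9°, groundspeed 120.4 kt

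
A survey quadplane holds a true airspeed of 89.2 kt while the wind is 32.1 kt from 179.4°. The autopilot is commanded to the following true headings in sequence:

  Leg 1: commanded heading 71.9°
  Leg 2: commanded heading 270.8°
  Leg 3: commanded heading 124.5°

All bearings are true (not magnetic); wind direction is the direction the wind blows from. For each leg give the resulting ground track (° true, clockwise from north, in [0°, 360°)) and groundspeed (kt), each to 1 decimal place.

Leg 1: heading 71.9°; drift -17.2° → track 54.7°, groundspeed 103.5 kt
Leg 2: heading 270.8°; drift +19.6° → track 290.4°, groundspeed 95.5 kt
Leg 3: heading 124.5°; drift -20.4° → track 104.1°, groundspeed 75.5 kt

Leg 1: track=54.7°, groundspeed=103.5 kt
Leg 2: track=290.4°, groundspeed=95.5 kt
Leg 3: track=104.1°, groundspeed=75.5 kt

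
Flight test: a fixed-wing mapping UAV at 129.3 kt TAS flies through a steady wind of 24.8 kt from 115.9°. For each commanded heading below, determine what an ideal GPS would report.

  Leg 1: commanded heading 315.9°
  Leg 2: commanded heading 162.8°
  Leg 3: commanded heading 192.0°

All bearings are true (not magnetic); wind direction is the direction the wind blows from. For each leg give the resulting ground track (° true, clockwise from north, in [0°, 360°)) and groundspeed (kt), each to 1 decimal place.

Leg 1: heading 315.9°; drift -3.2° → track 312.7°, groundspeed 152.8 kt
Leg 2: heading 162.8°; drift +9.2° → track 172.0°, groundspeed 113.8 kt
Leg 3: heading 192.0°; drift +11.0° → track 203.0°, groundspeed 125.7 kt

Leg 1: track=312.7°, groundspeed=152.8 kt
Leg 2: track=172.0°, groundspeed=113.8 kt
Leg 3: track=203.0°, groundspeed=125.7 kt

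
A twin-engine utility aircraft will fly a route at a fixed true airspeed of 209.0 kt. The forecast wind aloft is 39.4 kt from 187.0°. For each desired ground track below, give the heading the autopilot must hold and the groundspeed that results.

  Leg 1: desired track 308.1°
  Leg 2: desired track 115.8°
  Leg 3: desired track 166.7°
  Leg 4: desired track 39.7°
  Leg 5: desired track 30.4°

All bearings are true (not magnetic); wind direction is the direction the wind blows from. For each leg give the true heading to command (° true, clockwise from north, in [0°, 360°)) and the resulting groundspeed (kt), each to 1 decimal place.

Leg 1: heading=298.8°, groundspeed=226.6 kt
Leg 2: heading=126.1°, groundspeed=192.9 kt
Leg 3: heading=170.5°, groundspeed=171.6 kt
Leg 4: heading=45.5°, groundspeed=241.1 kt
Leg 5: heading=34.7°, groundspeed=244.6 kt

Leg 1: desired track 308.1°; wind correction -9.3° → command heading 298.8°, groundspeed 226.6 kt
Leg 2: desired track 115.8°; wind correction +10.3° → command heading 126.1°, groundspeed 192.9 kt
Leg 3: desired track 166.7°; wind correction +3.8° → command heading 170.5°, groundspeed 171.6 kt
Leg 4: desired track 39.7°; wind correction +5.8° → command heading 45.5°, groundspeed 241.1 kt
Leg 5: desired track 30.4°; wind correction +4.3° → command heading 34.7°, groundspeed 244.6 kt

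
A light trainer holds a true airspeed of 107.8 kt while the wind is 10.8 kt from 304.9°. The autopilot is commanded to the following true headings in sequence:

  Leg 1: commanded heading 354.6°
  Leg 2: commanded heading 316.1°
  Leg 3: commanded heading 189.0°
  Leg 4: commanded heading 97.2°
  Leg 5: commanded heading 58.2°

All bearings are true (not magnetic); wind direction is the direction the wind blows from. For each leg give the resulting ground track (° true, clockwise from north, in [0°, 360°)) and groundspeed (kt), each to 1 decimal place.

Leg 1: heading 354.6°; drift +4.7° → track 359.3°, groundspeed 101.2 kt
Leg 2: heading 316.1°; drift +1.2° → track 317.3°, groundspeed 97.2 kt
Leg 3: heading 189.0°; drift -4.9° → track 184.1°, groundspeed 112.9 kt
Leg 4: heading 97.2°; drift +2.4° → track 99.6°, groundspeed 117.5 kt
Leg 5: heading 58.2°; drift +5.1° → track 63.3°, groundspeed 112.5 kt

Leg 1: track=359.3°, groundspeed=101.2 kt
Leg 2: track=317.3°, groundspeed=97.2 kt
Leg 3: track=184.1°, groundspeed=112.9 kt
Leg 4: track=99.6°, groundspeed=117.5 kt
Leg 5: track=63.3°, groundspeed=112.5 kt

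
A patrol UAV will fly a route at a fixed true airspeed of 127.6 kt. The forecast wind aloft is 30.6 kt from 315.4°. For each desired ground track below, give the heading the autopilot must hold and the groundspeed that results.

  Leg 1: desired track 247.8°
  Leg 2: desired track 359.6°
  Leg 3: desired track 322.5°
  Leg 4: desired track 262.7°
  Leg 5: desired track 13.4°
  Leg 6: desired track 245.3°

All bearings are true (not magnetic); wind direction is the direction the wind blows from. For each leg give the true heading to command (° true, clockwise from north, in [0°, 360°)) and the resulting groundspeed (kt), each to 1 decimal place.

Leg 1: heading=260.6°, groundspeed=112.8 kt
Leg 2: heading=350.0°, groundspeed=103.9 kt
Leg 3: heading=320.8°, groundspeed=97.2 kt
Leg 4: heading=273.7°, groundspeed=106.7 kt
Leg 5: heading=1.7°, groundspeed=108.7 kt
Leg 6: heading=258.3°, groundspeed=113.9 kt

Leg 1: desired track 247.8°; wind correction +12.8° → command heading 260.6°, groundspeed 112.8 kt
Leg 2: desired track 359.6°; wind correction -9.6° → command heading 350.0°, groundspeed 103.9 kt
Leg 3: desired track 322.5°; wind correction -1.7° → command heading 320.8°, groundspeed 97.2 kt
Leg 4: desired track 262.7°; wind correction +11.0° → command heading 273.7°, groundspeed 106.7 kt
Leg 5: desired track 13.4°; wind correction -11.7° → command heading 1.7°, groundspeed 108.7 kt
Leg 6: desired track 245.3°; wind correction +13.0° → command heading 258.3°, groundspeed 113.9 kt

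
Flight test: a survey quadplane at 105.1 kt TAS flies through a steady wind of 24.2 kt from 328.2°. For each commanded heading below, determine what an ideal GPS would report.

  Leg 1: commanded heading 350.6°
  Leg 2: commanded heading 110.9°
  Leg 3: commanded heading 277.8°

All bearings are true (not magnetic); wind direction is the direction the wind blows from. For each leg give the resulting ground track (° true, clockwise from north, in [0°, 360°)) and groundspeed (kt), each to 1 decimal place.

Leg 1: heading 350.6°; drift +6.4° → track 357.0°, groundspeed 83.2 kt
Leg 2: heading 110.9°; drift +6.7° → track 117.6°, groundspeed 125.2 kt
Leg 3: heading 277.8°; drift -11.7° → track 266.1°, groundspeed 91.6 kt

Leg 1: track=357.0°, groundspeed=83.2 kt
Leg 2: track=117.6°, groundspeed=125.2 kt
Leg 3: track=266.1°, groundspeed=91.6 kt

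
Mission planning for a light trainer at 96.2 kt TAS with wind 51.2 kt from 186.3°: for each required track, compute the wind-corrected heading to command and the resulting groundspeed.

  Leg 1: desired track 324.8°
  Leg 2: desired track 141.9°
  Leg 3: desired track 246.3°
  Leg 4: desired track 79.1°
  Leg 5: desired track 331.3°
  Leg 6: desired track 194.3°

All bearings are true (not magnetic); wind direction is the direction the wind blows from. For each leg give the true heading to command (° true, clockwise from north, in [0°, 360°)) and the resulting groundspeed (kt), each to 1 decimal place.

Leg 1: heading=304.1°, groundspeed=128.4 kt
Leg 2: heading=163.8°, groundspeed=52.7 kt
Leg 3: heading=218.9°, groundspeed=59.8 kt
Leg 4: heading=109.7°, groundspeed=98.0 kt
Leg 5: heading=313.5°, groundspeed=133.5 kt
Leg 6: heading=190.1°, groundspeed=45.2 kt

Leg 1: desired track 324.8°; wind correction -20.7° → command heading 304.1°, groundspeed 128.4 kt
Leg 2: desired track 141.9°; wind correction +21.9° → command heading 163.8°, groundspeed 52.7 kt
Leg 3: desired track 246.3°; wind correction -27.4° → command heading 218.9°, groundspeed 59.8 kt
Leg 4: desired track 79.1°; wind correction +30.6° → command heading 109.7°, groundspeed 98.0 kt
Leg 5: desired track 331.3°; wind correction -17.8° → command heading 313.5°, groundspeed 133.5 kt
Leg 6: desired track 194.3°; wind correction -4.2° → command heading 190.1°, groundspeed 45.2 kt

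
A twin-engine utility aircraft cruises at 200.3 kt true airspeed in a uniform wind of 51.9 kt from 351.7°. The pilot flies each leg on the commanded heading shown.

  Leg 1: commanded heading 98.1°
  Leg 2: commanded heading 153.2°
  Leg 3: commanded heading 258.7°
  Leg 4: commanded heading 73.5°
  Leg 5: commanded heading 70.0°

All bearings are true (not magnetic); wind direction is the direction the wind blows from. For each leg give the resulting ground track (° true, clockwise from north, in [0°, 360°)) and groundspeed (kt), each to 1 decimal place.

Leg 1: track=111.1°, groundspeed=220.6 kt
Leg 2: track=157.0°, groundspeed=250.1 kt
Leg 3: track=244.4°, groundspeed=209.5 kt
Leg 4: track=88.4°, groundspeed=199.6 kt
Leg 5: track=85.0°, groundspeed=196.5 kt

Leg 1: heading 98.1°; drift +13.0° → track 111.1°, groundspeed 220.6 kt
Leg 2: heading 153.2°; drift +3.8° → track 157.0°, groundspeed 250.1 kt
Leg 3: heading 258.7°; drift -14.3° → track 244.4°, groundspeed 209.5 kt
Leg 4: heading 73.5°; drift +14.9° → track 88.4°, groundspeed 199.6 kt
Leg 5: heading 70.0°; drift +15.0° → track 85.0°, groundspeed 196.5 kt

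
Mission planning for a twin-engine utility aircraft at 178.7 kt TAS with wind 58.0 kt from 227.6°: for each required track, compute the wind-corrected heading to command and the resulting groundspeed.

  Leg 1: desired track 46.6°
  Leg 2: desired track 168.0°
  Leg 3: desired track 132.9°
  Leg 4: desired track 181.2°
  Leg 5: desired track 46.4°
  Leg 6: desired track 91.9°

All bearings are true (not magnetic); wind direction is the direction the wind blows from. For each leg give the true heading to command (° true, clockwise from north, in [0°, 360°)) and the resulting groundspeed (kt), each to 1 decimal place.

Leg 1: desired track 46.6°; wind correction -0.3° → command heading 46.3°, groundspeed 236.7 kt
Leg 2: desired track 168.0°; wind correction +16.3° → command heading 184.3°, groundspeed 142.2 kt
Leg 3: desired track 132.9°; wind correction +18.9° → command heading 151.8°, groundspeed 173.8 kt
Leg 4: desired track 181.2°; wind correction +13.6° → command heading 194.8°, groundspeed 133.7 kt
Leg 5: desired track 46.4°; wind correction -0.4° → command heading 46.0°, groundspeed 236.7 kt
Leg 6: desired track 91.9°; wind correction +13.1° → command heading 105.0°, groundspeed 215.6 kt

Leg 1: heading=46.3°, groundspeed=236.7 kt
Leg 2: heading=184.3°, groundspeed=142.2 kt
Leg 3: heading=151.8°, groundspeed=173.8 kt
Leg 4: heading=194.8°, groundspeed=133.7 kt
Leg 5: heading=46.0°, groundspeed=236.7 kt
Leg 6: heading=105.0°, groundspeed=215.6 kt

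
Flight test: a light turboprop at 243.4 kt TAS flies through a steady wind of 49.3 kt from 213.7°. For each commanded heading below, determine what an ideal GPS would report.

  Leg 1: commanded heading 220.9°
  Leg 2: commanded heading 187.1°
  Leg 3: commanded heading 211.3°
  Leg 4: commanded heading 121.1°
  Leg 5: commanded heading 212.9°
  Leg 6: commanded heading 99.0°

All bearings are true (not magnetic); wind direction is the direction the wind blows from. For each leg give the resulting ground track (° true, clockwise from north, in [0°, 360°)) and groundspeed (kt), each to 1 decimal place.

Leg 1: heading 220.9°; drift +1.8° → track 222.7°, groundspeed 194.6 kt
Leg 2: heading 187.1°; drift -6.3° → track 180.8°, groundspeed 200.5 kt
Leg 3: heading 211.3°; drift -0.6° → track 210.7°, groundspeed 194.2 kt
Leg 4: heading 121.1°; drift -11.3° → track 109.8°, groundspeed 250.5 kt
Leg 5: heading 212.9°; drift -0.2° → track 212.7°, groundspeed 194.1 kt
Leg 6: heading 99.0°; drift -9.6° → track 89.4°, groundspeed 267.8 kt

Leg 1: track=222.7°, groundspeed=194.6 kt
Leg 2: track=180.8°, groundspeed=200.5 kt
Leg 3: track=210.7°, groundspeed=194.2 kt
Leg 4: track=109.8°, groundspeed=250.5 kt
Leg 5: track=212.7°, groundspeed=194.1 kt
Leg 6: track=89.4°, groundspeed=267.8 kt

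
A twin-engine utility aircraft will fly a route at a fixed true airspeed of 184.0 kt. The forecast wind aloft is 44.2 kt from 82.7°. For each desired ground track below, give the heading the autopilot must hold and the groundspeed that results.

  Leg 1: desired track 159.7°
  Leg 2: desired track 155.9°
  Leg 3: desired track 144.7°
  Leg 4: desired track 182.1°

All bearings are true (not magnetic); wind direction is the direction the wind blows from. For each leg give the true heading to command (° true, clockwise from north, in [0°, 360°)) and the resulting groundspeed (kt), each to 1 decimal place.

Leg 1: desired track 159.7°; wind correction -13.5° → command heading 146.2°, groundspeed 168.9 kt
Leg 2: desired track 155.9°; wind correction -13.3° → command heading 142.6°, groundspeed 166.3 kt
Leg 3: desired track 144.7°; wind correction -12.2° → command heading 132.5°, groundspeed 159.1 kt
Leg 4: desired track 182.1°; wind correction -13.7° → command heading 168.4°, groundspeed 186.0 kt

Leg 1: heading=146.2°, groundspeed=168.9 kt
Leg 2: heading=142.6°, groundspeed=166.3 kt
Leg 3: heading=132.5°, groundspeed=159.1 kt
Leg 4: heading=168.4°, groundspeed=186.0 kt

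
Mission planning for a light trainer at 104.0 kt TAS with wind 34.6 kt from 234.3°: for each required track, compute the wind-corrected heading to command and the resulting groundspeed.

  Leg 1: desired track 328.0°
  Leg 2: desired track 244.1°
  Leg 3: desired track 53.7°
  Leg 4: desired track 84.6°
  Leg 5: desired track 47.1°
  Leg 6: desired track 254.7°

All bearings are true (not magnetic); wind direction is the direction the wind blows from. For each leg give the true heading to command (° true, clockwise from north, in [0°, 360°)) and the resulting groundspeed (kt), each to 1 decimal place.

Leg 1: heading=308.6°, groundspeed=100.3 kt
Leg 2: heading=240.9°, groundspeed=69.7 kt
Leg 3: heading=53.5°, groundspeed=138.6 kt
Leg 4: heading=94.3°, groundspeed=132.4 kt
Leg 5: heading=44.7°, groundspeed=138.2 kt
Leg 6: heading=248.0°, groundspeed=70.9 kt

Leg 1: desired track 328.0°; wind correction -19.4° → command heading 308.6°, groundspeed 100.3 kt
Leg 2: desired track 244.1°; wind correction -3.2° → command heading 240.9°, groundspeed 69.7 kt
Leg 3: desired track 53.7°; wind correction -0.2° → command heading 53.5°, groundspeed 138.6 kt
Leg 4: desired track 84.6°; wind correction +9.7° → command heading 94.3°, groundspeed 132.4 kt
Leg 5: desired track 47.1°; wind correction -2.4° → command heading 44.7°, groundspeed 138.2 kt
Leg 6: desired track 254.7°; wind correction -6.7° → command heading 248.0°, groundspeed 70.9 kt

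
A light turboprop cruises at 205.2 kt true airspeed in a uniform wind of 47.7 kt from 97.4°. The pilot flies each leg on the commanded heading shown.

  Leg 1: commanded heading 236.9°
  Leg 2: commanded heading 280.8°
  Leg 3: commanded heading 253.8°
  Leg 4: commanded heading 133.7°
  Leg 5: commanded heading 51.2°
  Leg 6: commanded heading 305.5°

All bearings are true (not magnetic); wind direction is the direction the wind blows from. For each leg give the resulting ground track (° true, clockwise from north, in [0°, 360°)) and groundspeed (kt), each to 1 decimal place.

Leg 1: track=244.2°, groundspeed=243.5 kt
Leg 2: track=280.2°, groundspeed=252.8 kt
Leg 3: track=258.2°, groundspeed=249.6 kt
Leg 4: track=143.3°, groundspeed=169.1 kt
Leg 5: track=39.9°, groundspeed=175.6 kt
Leg 6: track=300.3°, groundspeed=248.3 kt

Leg 1: heading 236.9°; drift +7.3° → track 244.2°, groundspeed 243.5 kt
Leg 2: heading 280.8°; drift -0.6° → track 280.2°, groundspeed 252.8 kt
Leg 3: heading 253.8°; drift +4.4° → track 258.2°, groundspeed 249.6 kt
Leg 4: heading 133.7°; drift +9.6° → track 143.3°, groundspeed 169.1 kt
Leg 5: heading 51.2°; drift -11.3° → track 39.9°, groundspeed 175.6 kt
Leg 6: heading 305.5°; drift -5.2° → track 300.3°, groundspeed 248.3 kt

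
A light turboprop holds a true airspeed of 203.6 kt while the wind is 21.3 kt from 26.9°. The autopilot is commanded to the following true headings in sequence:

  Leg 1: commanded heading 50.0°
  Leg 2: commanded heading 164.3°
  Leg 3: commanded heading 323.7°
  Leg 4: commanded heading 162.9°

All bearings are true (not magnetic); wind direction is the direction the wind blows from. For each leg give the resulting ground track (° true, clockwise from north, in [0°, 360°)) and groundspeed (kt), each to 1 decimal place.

Leg 1: track=52.6°, groundspeed=184.2 kt
Leg 2: track=168.1°, groundspeed=219.8 kt
Leg 3: track=318.1°, groundspeed=194.9 kt
Leg 4: track=166.8°, groundspeed=219.4 kt

Leg 1: heading 50.0°; drift +2.6° → track 52.6°, groundspeed 184.2 kt
Leg 2: heading 164.3°; drift +3.8° → track 168.1°, groundspeed 219.8 kt
Leg 3: heading 323.7°; drift -5.6° → track 318.1°, groundspeed 194.9 kt
Leg 4: heading 162.9°; drift +3.9° → track 166.8°, groundspeed 219.4 kt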